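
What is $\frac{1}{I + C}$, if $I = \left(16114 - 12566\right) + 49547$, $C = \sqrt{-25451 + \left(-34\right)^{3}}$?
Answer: $\frac{10619}{563828756} - \frac{3 i \sqrt{7195}}{2819143780} \approx 1.8834 \cdot 10^{-5} - 9.0265 \cdot 10^{-8} i$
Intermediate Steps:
$C = 3 i \sqrt{7195}$ ($C = \sqrt{-25451 - 39304} = \sqrt{-64755} = 3 i \sqrt{7195} \approx 254.47 i$)
$I = 53095$ ($I = 3548 + 49547 = 53095$)
$\frac{1}{I + C} = \frac{1}{53095 + 3 i \sqrt{7195}}$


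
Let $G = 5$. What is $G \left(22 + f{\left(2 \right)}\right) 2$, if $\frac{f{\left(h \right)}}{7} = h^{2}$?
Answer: $500$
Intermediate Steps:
$f{\left(h \right)} = 7 h^{2}$
$G \left(22 + f{\left(2 \right)}\right) 2 = 5 \left(22 + 7 \cdot 2^{2}\right) 2 = 5 \left(22 + 7 \cdot 4\right) 2 = 5 \left(22 + 28\right) 2 = 5 \cdot 50 \cdot 2 = 250 \cdot 2 = 500$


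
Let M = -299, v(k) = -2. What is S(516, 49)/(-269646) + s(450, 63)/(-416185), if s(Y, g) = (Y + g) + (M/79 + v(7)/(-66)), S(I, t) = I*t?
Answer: -4631829765553/48760728611595 ≈ -0.094991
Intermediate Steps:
s(Y, g) = -9788/2607 + Y + g (s(Y, g) = (Y + g) + (-299/79 - 2/(-66)) = (Y + g) + (-299*1/79 - 2*(-1/66)) = (Y + g) + (-299/79 + 1/33) = (Y + g) - 9788/2607 = -9788/2607 + Y + g)
S(516, 49)/(-269646) + s(450, 63)/(-416185) = (516*49)/(-269646) + (-9788/2607 + 450 + 63)/(-416185) = 25284*(-1/269646) + (1327603/2607)*(-1/416185) = -4214/44941 - 1327603/1084994295 = -4631829765553/48760728611595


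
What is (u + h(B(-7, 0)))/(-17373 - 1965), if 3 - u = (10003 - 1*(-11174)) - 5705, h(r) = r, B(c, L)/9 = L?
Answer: 15469/19338 ≈ 0.79993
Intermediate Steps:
B(c, L) = 9*L
u = -15469 (u = 3 - ((10003 - 1*(-11174)) - 5705) = 3 - ((10003 + 11174) - 5705) = 3 - (21177 - 5705) = 3 - 1*15472 = 3 - 15472 = -15469)
(u + h(B(-7, 0)))/(-17373 - 1965) = (-15469 + 9*0)/(-17373 - 1965) = (-15469 + 0)/(-19338) = -15469*(-1/19338) = 15469/19338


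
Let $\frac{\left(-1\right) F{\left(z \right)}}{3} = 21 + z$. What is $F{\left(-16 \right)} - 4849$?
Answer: $-4864$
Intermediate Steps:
$F{\left(z \right)} = -63 - 3 z$ ($F{\left(z \right)} = - 3 \left(21 + z\right) = -63 - 3 z$)
$F{\left(-16 \right)} - 4849 = \left(-63 - -48\right) - 4849 = \left(-63 + 48\right) - 4849 = -15 - 4849 = -4864$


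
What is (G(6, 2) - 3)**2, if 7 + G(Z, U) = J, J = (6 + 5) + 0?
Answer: 1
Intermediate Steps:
J = 11 (J = 11 + 0 = 11)
G(Z, U) = 4 (G(Z, U) = -7 + 11 = 4)
(G(6, 2) - 3)**2 = (4 - 3)**2 = 1**2 = 1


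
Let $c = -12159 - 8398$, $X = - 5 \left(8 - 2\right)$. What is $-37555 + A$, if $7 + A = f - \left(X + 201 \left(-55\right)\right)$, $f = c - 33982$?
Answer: $-81016$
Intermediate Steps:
$X = -30$ ($X = \left(-5\right) 6 = -30$)
$c = -20557$ ($c = -12159 - 8398 = -20557$)
$f = -54539$ ($f = -20557 - 33982 = -54539$)
$A = -43461$ ($A = -7 - \left(54509 - 11055\right) = -7 - 43454 = -43461$)
$-37555 + A = -37555 - 43461 = -81016$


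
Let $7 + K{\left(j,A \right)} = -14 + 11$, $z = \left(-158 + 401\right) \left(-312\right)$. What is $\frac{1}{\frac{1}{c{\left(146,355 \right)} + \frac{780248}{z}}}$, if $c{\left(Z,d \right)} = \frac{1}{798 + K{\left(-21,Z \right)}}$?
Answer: $- \frac{76844951}{7467876} \approx -10.29$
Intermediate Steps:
$z = -75816$ ($z = 243 \left(-312\right) = -75816$)
$K{\left(j,A \right)} = -10$ ($K{\left(j,A \right)} = -7 + \left(-14 + 11\right) = -7 - 3 = -10$)
$c{\left(Z,d \right)} = \frac{1}{788}$ ($c{\left(Z,d \right)} = \frac{1}{798 - 10} = \frac{1}{788}$)
$\frac{1}{\frac{1}{c{\left(146,355 \right)} + \frac{780248}{z}}} = \frac{1}{\frac{1}{\frac{1}{788} + \frac{780248}{-75816}}} = \frac{1}{\frac{1}{\frac{1}{788} + 780248 \left(- \frac{1}{75816}\right)}} = \frac{1}{\frac{1}{\frac{1}{788} - \frac{97531}{9477}}} = \frac{1}{\frac{1}{- \frac{76844951}{7467876}}} = \frac{1}{- \frac{7467876}{76844951}} = - \frac{76844951}{7467876}$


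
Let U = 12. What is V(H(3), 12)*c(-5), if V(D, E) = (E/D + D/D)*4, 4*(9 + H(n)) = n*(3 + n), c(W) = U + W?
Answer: -140/3 ≈ -46.667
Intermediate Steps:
c(W) = 12 + W
H(n) = -9 + n*(3 + n)/4 (H(n) = -9 + (n*(3 + n))/4 = -9 + n*(3 + n)/4)
V(D, E) = 4 + 4*E/D (V(D, E) = (E/D + 1)*4 = (1 + E/D)*4 = 4 + 4*E/D)
V(H(3), 12)*c(-5) = (4 + 4*12/(-9 + (1/4)*3**2 + (3/4)*3))*(12 - 5) = (4 + 4*12/(-9 + (1/4)*9 + 9/4))*7 = (4 + 4*12/(-9 + 9/4 + 9/4))*7 = (4 + 4*12/(-9/2))*7 = (4 + 4*12*(-2/9))*7 = (4 - 32/3)*7 = -20/3*7 = -140/3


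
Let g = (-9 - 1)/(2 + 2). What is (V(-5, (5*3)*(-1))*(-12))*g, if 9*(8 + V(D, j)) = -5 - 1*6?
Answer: -830/3 ≈ -276.67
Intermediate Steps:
g = -5/2 (g = -10/4 = -10*¼ = -5/2 ≈ -2.5000)
V(D, j) = -83/9 (V(D, j) = -8 + (-5 - 1*6)/9 = -8 + (-5 - 6)/9 = -8 + (⅑)*(-11) = -8 - 11/9 = -83/9)
(V(-5, (5*3)*(-1))*(-12))*g = -83/9*(-12)*(-5/2) = (332/3)*(-5/2) = -830/3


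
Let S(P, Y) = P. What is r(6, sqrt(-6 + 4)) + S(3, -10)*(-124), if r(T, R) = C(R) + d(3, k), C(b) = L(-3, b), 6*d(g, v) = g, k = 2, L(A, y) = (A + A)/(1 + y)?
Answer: (-743*sqrt(2) + 755*I)/(2*(sqrt(2) - I)) ≈ -373.5 + 2.8284*I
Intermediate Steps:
L(A, y) = 2*A/(1 + y) (L(A, y) = (2*A)/(1 + y) = 2*A/(1 + y))
d(g, v) = g/6
C(b) = -6/(1 + b) (C(b) = 2*(-3)/(1 + b) = -6/(1 + b))
r(T, R) = 1/2 - 6/(1 + R) (r(T, R) = -6/(1 + R) + (1/6)*3 = -6/(1 + R) + 1/2 = 1/2 - 6/(1 + R))
r(6, sqrt(-6 + 4)) + S(3, -10)*(-124) = (-11 + sqrt(-6 + 4))/(2*(1 + sqrt(-6 + 4))) + 3*(-124) = (-11 + sqrt(-2))/(2*(1 + sqrt(-2))) - 372 = (-11 + I*sqrt(2))/(2*(1 + I*sqrt(2))) - 372 = -372 + (-11 + I*sqrt(2))/(2*(1 + I*sqrt(2)))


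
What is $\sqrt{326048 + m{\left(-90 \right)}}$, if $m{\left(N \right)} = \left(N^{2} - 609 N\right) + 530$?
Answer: $4 \sqrt{24343} \approx 624.09$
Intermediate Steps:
$m{\left(N \right)} = 530 + N^{2} - 609 N$
$\sqrt{326048 + m{\left(-90 \right)}} = \sqrt{326048 + \left(530 + \left(-90\right)^{2} - -54810\right)} = \sqrt{326048 + \left(530 + 8100 + 54810\right)} = \sqrt{326048 + 63440} = \sqrt{389488} = 4 \sqrt{24343}$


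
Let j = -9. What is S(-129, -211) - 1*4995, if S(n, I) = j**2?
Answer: -4914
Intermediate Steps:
S(n, I) = 81 (S(n, I) = (-9)**2 = 81)
S(-129, -211) - 1*4995 = 81 - 1*4995 = 81 - 4995 = -4914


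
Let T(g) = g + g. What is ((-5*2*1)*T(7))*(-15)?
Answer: 2100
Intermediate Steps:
T(g) = 2*g
((-5*2*1)*T(7))*(-15) = ((-5*2*1)*(2*7))*(-15) = (-10*1*14)*(-15) = -10*14*(-15) = -140*(-15) = 2100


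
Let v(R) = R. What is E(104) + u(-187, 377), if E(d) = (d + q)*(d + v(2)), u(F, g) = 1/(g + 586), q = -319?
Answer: -21946769/963 ≈ -22790.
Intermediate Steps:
u(F, g) = 1/(586 + g)
E(d) = (-319 + d)*(2 + d) (E(d) = (d - 319)*(d + 2) = (-319 + d)*(2 + d))
E(104) + u(-187, 377) = (-638 + 104² - 317*104) + 1/(586 + 377) = (-638 + 10816 - 32968) + 1/963 = -22790 + 1/963 = -21946769/963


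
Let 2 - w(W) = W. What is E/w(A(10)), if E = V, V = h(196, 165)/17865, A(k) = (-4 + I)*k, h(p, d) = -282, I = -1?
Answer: -47/154830 ≈ -0.00030356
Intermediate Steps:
A(k) = -5*k (A(k) = (-4 - 1)*k = -5*k)
w(W) = 2 - W
V = -94/5955 (V = -282/17865 = -282*1/17865 = -94/5955 ≈ -0.015785)
E = -94/5955 ≈ -0.015785
E/w(A(10)) = -94/(5955*(2 - (-5)*10)) = -94/(5955*(2 - 1*(-50))) = -94/(5955*(2 + 50)) = -94/5955/52 = -94/5955*1/52 = -47/154830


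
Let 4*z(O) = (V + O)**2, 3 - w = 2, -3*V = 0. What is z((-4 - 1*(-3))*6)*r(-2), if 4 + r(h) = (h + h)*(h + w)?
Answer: 0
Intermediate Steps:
V = 0 (V = -1/3*0 = 0)
w = 1 (w = 3 - 1*2 = 3 - 2 = 1)
z(O) = O**2/4 (z(O) = (0 + O)**2/4 = O**2/4)
r(h) = -4 + 2*h*(1 + h) (r(h) = -4 + (h + h)*(h + 1) = -4 + (2*h)*(1 + h) = -4 + 2*h*(1 + h))
z((-4 - 1*(-3))*6)*r(-2) = (((-4 - 1*(-3))*6)**2/4)*(-4 + 2*(-2) + 2*(-2)**2) = (((-4 + 3)*6)**2/4)*(-4 - 4 + 2*4) = ((-1*6)**2/4)*(-4 - 4 + 8) = ((1/4)*(-6)**2)*0 = ((1/4)*36)*0 = 9*0 = 0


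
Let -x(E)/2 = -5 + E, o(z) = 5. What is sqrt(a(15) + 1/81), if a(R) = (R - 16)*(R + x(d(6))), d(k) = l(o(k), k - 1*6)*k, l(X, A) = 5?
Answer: 2*sqrt(709)/9 ≈ 5.9171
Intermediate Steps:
d(k) = 5*k
x(E) = 10 - 2*E (x(E) = -2*(-5 + E) = 10 - 2*E)
a(R) = (-50 + R)*(-16 + R) (a(R) = (R - 16)*(R + (10 - 10*6)) = (-16 + R)*(R + (10 - 2*30)) = (-16 + R)*(R + (10 - 60)) = (-16 + R)*(R - 50) = (-16 + R)*(-50 + R) = (-50 + R)*(-16 + R))
sqrt(a(15) + 1/81) = sqrt((800 + 15**2 - 66*15) + 1/81) = sqrt((800 + 225 - 990) + 1/81) = sqrt(35 + 1/81) = sqrt(2836/81) = 2*sqrt(709)/9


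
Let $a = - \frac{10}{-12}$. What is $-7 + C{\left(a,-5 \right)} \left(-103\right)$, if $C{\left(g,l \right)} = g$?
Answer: $- \frac{557}{6} \approx -92.833$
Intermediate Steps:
$a = \frac{5}{6}$ ($a = \left(-10\right) \left(- \frac{1}{12}\right) = \frac{5}{6} \approx 0.83333$)
$-7 + C{\left(a,-5 \right)} \left(-103\right) = -7 + \frac{5}{6} \left(-103\right) = -7 - \frac{515}{6} = - \frac{557}{6}$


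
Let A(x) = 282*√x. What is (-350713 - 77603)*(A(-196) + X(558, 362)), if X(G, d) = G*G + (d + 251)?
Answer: -133624740732 - 1690991568*I ≈ -1.3362e+11 - 1.691e+9*I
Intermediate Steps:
X(G, d) = 251 + d + G² (X(G, d) = G² + (251 + d) = 251 + d + G²)
(-350713 - 77603)*(A(-196) + X(558, 362)) = (-350713 - 77603)*(282*√(-196) + (251 + 362 + 558²)) = -428316*(282*(14*I) + (251 + 362 + 311364)) = -428316*(3948*I + 311977) = -428316*(311977 + 3948*I) = -133624740732 - 1690991568*I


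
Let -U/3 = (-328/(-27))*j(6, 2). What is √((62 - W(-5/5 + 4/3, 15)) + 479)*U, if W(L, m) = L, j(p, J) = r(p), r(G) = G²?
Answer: -1312*√4866/3 ≈ -30507.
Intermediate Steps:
j(p, J) = p²
U = -1312 (U = -3*(-328/(-27))*6² = -3*(-328*(-1/27))*36 = -328*36/9 = -3*1312/3 = -1312)
√((62 - W(-5/5 + 4/3, 15)) + 479)*U = √((62 - (-5/5 + 4/3)) + 479)*(-1312) = √((62 - (-5*⅕ + 4*(⅓))) + 479)*(-1312) = √((62 - (-1 + 4/3)) + 479)*(-1312) = √((62 - 1*⅓) + 479)*(-1312) = √((62 - ⅓) + 479)*(-1312) = √(185/3 + 479)*(-1312) = √(1622/3)*(-1312) = (√4866/3)*(-1312) = -1312*√4866/3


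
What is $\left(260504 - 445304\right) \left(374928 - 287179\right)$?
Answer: $-16216015200$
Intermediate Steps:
$\left(260504 - 445304\right) \left(374928 - 287179\right) = \left(-184800\right) 87749 = -16216015200$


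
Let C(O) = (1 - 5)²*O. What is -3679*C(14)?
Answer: -824096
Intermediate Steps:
C(O) = 16*O (C(O) = (-4)²*O = 16*O)
-3679*C(14) = -58864*14 = -3679*224 = -824096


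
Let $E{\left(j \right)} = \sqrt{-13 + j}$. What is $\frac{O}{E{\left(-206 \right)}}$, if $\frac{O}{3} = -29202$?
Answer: $\frac{29202 i \sqrt{219}}{73} \approx 5919.9 i$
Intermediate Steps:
$O = -87606$ ($O = 3 \left(-29202\right) = -87606$)
$\frac{O}{E{\left(-206 \right)}} = - \frac{87606}{\sqrt{-13 - 206}} = - \frac{87606}{\sqrt{-219}} = - \frac{87606}{i \sqrt{219}} = - 87606 \left(- \frac{i \sqrt{219}}{219}\right) = \frac{29202 i \sqrt{219}}{73}$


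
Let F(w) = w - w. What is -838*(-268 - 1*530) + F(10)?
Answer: 668724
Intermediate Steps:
F(w) = 0
-838*(-268 - 1*530) + F(10) = -838*(-268 - 1*530) + 0 = -838*(-268 - 530) + 0 = -838*(-798) + 0 = 668724 + 0 = 668724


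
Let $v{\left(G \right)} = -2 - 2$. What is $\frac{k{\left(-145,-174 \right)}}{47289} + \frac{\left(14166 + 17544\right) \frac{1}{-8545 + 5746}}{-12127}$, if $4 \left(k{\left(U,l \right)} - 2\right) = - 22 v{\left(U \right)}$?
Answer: $\frac{257130838}{178350321633} \approx 0.0014417$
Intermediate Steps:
$v{\left(G \right)} = -4$ ($v{\left(G \right)} = -2 - 2 = -4$)
$k{\left(U,l \right)} = 24$ ($k{\left(U,l \right)} = 2 + \frac{\left(-22\right) \left(-4\right)}{4} = 2 + \frac{1}{4} \cdot 88 = 2 + 22 = 24$)
$\frac{k{\left(-145,-174 \right)}}{47289} + \frac{\left(14166 + 17544\right) \frac{1}{-8545 + 5746}}{-12127} = \frac{24}{47289} + \frac{\left(14166 + 17544\right) \frac{1}{-8545 + 5746}}{-12127} = 24 \cdot \frac{1}{47289} + \frac{31710}{-2799} \left(- \frac{1}{12127}\right) = \frac{8}{15763} + 31710 \left(- \frac{1}{2799}\right) \left(- \frac{1}{12127}\right) = \frac{8}{15763} - - \frac{10570}{11314491} = \frac{8}{15763} + \frac{10570}{11314491} = \frac{257130838}{178350321633}$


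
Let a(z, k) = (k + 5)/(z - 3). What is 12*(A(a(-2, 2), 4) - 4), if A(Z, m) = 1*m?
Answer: 0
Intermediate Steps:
a(z, k) = (5 + k)/(-3 + z)
A(Z, m) = m
12*(A(a(-2, 2), 4) - 4) = 12*(4 - 4) = 12*0 = 0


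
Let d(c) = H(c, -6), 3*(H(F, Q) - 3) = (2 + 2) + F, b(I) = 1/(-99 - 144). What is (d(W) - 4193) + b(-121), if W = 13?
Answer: -1016794/243 ≈ -4184.3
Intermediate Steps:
b(I) = -1/243 (b(I) = 1/(-243) = -1/243)
H(F, Q) = 13/3 + F/3 (H(F, Q) = 3 + ((2 + 2) + F)/3 = 3 + (4 + F)/3 = 3 + (4/3 + F/3) = 13/3 + F/3)
d(c) = 13/3 + c/3
(d(W) - 4193) + b(-121) = ((13/3 + (1/3)*13) - 4193) - 1/243 = ((13/3 + 13/3) - 4193) - 1/243 = (26/3 - 4193) - 1/243 = -12553/3 - 1/243 = -1016794/243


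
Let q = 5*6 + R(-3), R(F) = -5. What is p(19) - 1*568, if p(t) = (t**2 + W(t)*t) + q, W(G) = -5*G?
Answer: -1987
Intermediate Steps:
q = 25 (q = 5*6 - 5 = 30 - 5 = 25)
p(t) = 25 - 4*t**2 (p(t) = (t**2 + (-5*t)*t) + 25 = (t**2 - 5*t**2) + 25 = -4*t**2 + 25 = 25 - 4*t**2)
p(19) - 1*568 = (25 - 4*19**2) - 1*568 = (25 - 4*361) - 568 = (25 - 1444) - 568 = -1419 - 568 = -1987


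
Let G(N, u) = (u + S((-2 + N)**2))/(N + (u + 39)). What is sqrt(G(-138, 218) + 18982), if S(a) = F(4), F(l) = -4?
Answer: 24*sqrt(466718)/119 ≈ 137.78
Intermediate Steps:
S(a) = -4
G(N, u) = (-4 + u)/(39 + N + u) (G(N, u) = (u - 4)/(N + (u + 39)) = (-4 + u)/(N + (39 + u)) = (-4 + u)/(39 + N + u))
sqrt(G(-138, 218) + 18982) = sqrt((-4 + 218)/(39 - 138 + 218) + 18982) = sqrt(214/119 + 18982) = sqrt(2259072/119) = 24*sqrt(466718)/119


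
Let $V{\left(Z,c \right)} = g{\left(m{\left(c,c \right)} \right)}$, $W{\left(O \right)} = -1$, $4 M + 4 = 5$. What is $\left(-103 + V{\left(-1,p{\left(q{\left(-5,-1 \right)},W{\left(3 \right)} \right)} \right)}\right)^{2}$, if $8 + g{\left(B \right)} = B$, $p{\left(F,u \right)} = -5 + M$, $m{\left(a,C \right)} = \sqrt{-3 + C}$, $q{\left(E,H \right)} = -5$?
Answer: $\frac{\left(222 - i \sqrt{31}\right)^{2}}{4} \approx 12313.0 - 618.02 i$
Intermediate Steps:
$M = \frac{1}{4}$ ($M = -1 + \frac{1}{4} \cdot 5 = -1 + \frac{5}{4} = \frac{1}{4} \approx 0.25$)
$p{\left(F,u \right)} = - \frac{19}{4}$ ($p{\left(F,u \right)} = -5 + \frac{1}{4} = - \frac{19}{4}$)
$g{\left(B \right)} = -8 + B$
$V{\left(Z,c \right)} = -8 + \sqrt{-3 + c}$
$\left(-103 + V{\left(-1,p{\left(q{\left(-5,-1 \right)},W{\left(3 \right)} \right)} \right)}\right)^{2} = \left(-103 - \left(8 - \sqrt{-3 - \frac{19}{4}}\right)\right)^{2} = \left(-103 - \left(8 - \sqrt{- \frac{31}{4}}\right)\right)^{2} = \left(-103 - \left(8 - \frac{i \sqrt{31}}{2}\right)\right)^{2} = \left(-111 + \frac{i \sqrt{31}}{2}\right)^{2}$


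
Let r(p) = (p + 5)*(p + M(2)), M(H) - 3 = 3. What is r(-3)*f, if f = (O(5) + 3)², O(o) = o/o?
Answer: 96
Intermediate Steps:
O(o) = 1
M(H) = 6 (M(H) = 3 + 3 = 6)
r(p) = (5 + p)*(6 + p) (r(p) = (p + 5)*(p + 6) = (5 + p)*(6 + p))
f = 16 (f = (1 + 3)² = 4² = 16)
r(-3)*f = (30 + (-3)² + 11*(-3))*16 = (30 + 9 - 33)*16 = 6*16 = 96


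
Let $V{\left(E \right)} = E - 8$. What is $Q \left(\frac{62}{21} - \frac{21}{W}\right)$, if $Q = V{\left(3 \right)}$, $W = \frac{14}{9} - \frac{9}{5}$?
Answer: $- \frac{102635}{231} \approx -444.31$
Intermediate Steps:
$W = - \frac{11}{45}$ ($W = 14 \cdot \frac{1}{9} - \frac{9}{5} = \frac{14}{9} - \frac{9}{5} = - \frac{11}{45} \approx -0.24444$)
$V{\left(E \right)} = -8 + E$
$Q = -5$ ($Q = -8 + 3 = -5$)
$Q \left(\frac{62}{21} - \frac{21}{W}\right) = - 5 \left(\frac{62}{21} - \frac{21}{- \frac{11}{45}}\right) = - 5 \left(62 \cdot \frac{1}{21} - - \frac{945}{11}\right) = - 5 \left(\frac{62}{21} + \frac{945}{11}\right) = \left(-5\right) \frac{20527}{231} = - \frac{102635}{231}$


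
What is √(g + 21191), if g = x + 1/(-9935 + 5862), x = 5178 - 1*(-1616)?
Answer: 2*√116063091998/4073 ≈ 167.29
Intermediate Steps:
x = 6794 (x = 5178 + 1616 = 6794)
g = 27671961/4073 (g = 6794 + 1/(-9935 + 5862) = 6794 + 1/(-4073) = 6794 - 1/4073 = 27671961/4073 ≈ 6794.0)
√(g + 21191) = √(27671961/4073 + 21191) = √(113982904/4073) = 2*√116063091998/4073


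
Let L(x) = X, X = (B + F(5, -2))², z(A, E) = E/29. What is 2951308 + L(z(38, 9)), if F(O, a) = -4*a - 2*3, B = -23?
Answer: 2951749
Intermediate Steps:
F(O, a) = -6 - 4*a (F(O, a) = -4*a - 6 = -6 - 4*a)
z(A, E) = E/29 (z(A, E) = E*(1/29) = E/29)
X = 441 (X = (-23 + (-6 - 4*(-2)))² = (-23 + (-6 + 8))² = (-23 + 2)² = (-21)² = 441)
L(x) = 441
2951308 + L(z(38, 9)) = 2951308 + 441 = 2951749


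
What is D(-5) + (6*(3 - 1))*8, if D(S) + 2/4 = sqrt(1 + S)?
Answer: 191/2 + 2*I ≈ 95.5 + 2.0*I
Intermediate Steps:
D(S) = -1/2 + sqrt(1 + S)
D(-5) + (6*(3 - 1))*8 = (-1/2 + sqrt(1 - 5)) + (6*(3 - 1))*8 = (-1/2 + sqrt(-4)) + (6*2)*8 = (-1/2 + 2*I) + 12*8 = (-1/2 + 2*I) + 96 = 191/2 + 2*I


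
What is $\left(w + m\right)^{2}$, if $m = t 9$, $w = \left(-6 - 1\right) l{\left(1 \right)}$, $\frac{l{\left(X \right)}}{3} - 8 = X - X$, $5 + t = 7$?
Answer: $22500$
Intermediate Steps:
$t = 2$ ($t = -5 + 7 = 2$)
$l{\left(X \right)} = 24$ ($l{\left(X \right)} = 24 + 3 \left(X - X\right) = 24 + 3 \cdot 0 = 24 + 0 = 24$)
$w = -168$ ($w = \left(-6 - 1\right) 24 = \left(-7\right) 24 = -168$)
$m = 18$ ($m = 2 \cdot 9 = 18$)
$\left(w + m\right)^{2} = \left(-168 + 18\right)^{2} = \left(-150\right)^{2} = 22500$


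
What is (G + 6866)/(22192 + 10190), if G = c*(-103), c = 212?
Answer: -2495/5397 ≈ -0.46229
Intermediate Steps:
G = -21836 (G = 212*(-103) = -21836)
(G + 6866)/(22192 + 10190) = (-21836 + 6866)/(22192 + 10190) = -14970/32382 = -14970*1/32382 = -2495/5397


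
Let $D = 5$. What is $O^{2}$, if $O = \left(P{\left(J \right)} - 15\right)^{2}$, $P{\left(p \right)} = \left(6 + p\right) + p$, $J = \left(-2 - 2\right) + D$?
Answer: $2401$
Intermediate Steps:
$J = 1$ ($J = \left(-2 - 2\right) + 5 = -4 + 5 = 1$)
$P{\left(p \right)} = 6 + 2 p$
$O = 49$ ($O = \left(\left(6 + 2 \cdot 1\right) - 15\right)^{2} = \left(\left(6 + 2\right) - 15\right)^{2} = \left(8 - 15\right)^{2} = \left(-7\right)^{2} = 49$)
$O^{2} = 49^{2} = 2401$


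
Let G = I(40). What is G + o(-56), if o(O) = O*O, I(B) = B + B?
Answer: 3216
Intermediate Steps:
I(B) = 2*B
G = 80 (G = 2*40 = 80)
o(O) = O²
G + o(-56) = 80 + (-56)² = 80 + 3136 = 3216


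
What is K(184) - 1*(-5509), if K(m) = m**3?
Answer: 6235013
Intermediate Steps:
K(184) - 1*(-5509) = 184**3 - 1*(-5509) = 6229504 + 5509 = 6235013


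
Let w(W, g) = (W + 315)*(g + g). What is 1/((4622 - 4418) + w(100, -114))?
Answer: -1/94416 ≈ -1.0591e-5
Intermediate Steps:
w(W, g) = 2*g*(315 + W) (w(W, g) = (315 + W)*(2*g) = 2*g*(315 + W))
1/((4622 - 4418) + w(100, -114)) = 1/((4622 - 4418) + 2*(-114)*(315 + 100)) = 1/(204 + 2*(-114)*415) = 1/(204 - 94620) = 1/(-94416) = -1/94416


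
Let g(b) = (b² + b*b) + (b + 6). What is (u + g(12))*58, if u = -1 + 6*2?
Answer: 18386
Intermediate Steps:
g(b) = 6 + b + 2*b² (g(b) = (b² + b²) + (6 + b) = 2*b² + (6 + b) = 6 + b + 2*b²)
u = 11 (u = -1 + 12 = 11)
(u + g(12))*58 = (11 + (6 + 12 + 2*12²))*58 = (11 + (6 + 12 + 2*144))*58 = (11 + (6 + 12 + 288))*58 = (11 + 306)*58 = 317*58 = 18386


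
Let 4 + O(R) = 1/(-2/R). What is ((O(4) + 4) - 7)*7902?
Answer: -71118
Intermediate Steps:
O(R) = -4 - R/2 (O(R) = -4 + 1/(-2/R) = -4 - R/2)
((O(4) + 4) - 7)*7902 = (((-4 - ½*4) + 4) - 7)*7902 = (((-4 - 2) + 4) - 7)*7902 = ((-6 + 4) - 7)*7902 = (-2 - 7)*7902 = -9*7902 = -71118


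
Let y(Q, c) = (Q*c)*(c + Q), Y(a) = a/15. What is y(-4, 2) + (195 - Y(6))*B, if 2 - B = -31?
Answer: 32189/5 ≈ 6437.8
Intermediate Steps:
Y(a) = a/15 (Y(a) = a*(1/15) = a/15)
B = 33 (B = 2 - 1*(-31) = 2 + 31 = 33)
y(Q, c) = Q*c*(Q + c) (y(Q, c) = (Q*c)*(Q + c) = Q*c*(Q + c))
y(-4, 2) + (195 - Y(6))*B = -4*2*(-4 + 2) + (195 - 6/15)*33 = -4*2*(-2) + (195 - 1*2/5)*33 = 16 + (195 - 2/5)*33 = 16 + (973/5)*33 = 16 + 32109/5 = 32189/5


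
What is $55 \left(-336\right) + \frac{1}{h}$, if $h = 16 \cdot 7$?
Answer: $- \frac{2069759}{112} \approx -18480.0$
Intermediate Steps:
$h = 112$
$55 \left(-336\right) + \frac{1}{h} = 55 \left(-336\right) + \frac{1}{112} = -18480 + \frac{1}{112} = - \frac{2069759}{112}$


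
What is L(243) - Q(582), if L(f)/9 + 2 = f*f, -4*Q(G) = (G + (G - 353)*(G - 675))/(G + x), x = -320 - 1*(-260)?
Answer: 369863503/696 ≈ 5.3141e+5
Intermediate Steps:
x = -60 (x = -320 + 260 = -60)
Q(G) = -(G + (-675 + G)*(-353 + G))/(4*(-60 + G)) (Q(G) = -(G + (G - 353)*(G - 675))/(4*(G - 60)) = -(G + (-353 + G)*(-675 + G))/(4*(-60 + G)) = -(G + (-675 + G)*(-353 + G))/(4*(-60 + G)))
L(f) = -18 + 9*f**2 (L(f) = -18 + 9*(f*f) = -18 + 9*f**2)
L(243) - Q(582) = (-18 + 9*243**2) - (-238275 - 1*582**2 + 1027*582)/(4*(-60 + 582)) = (-18 + 9*59049) - (-238275 - 1*338724 + 597714)/(4*522) = (-18 + 531441) - (-238275 - 338724 + 597714)/(4*522) = 531423 - 20715/(4*522) = 531423 - 1*6905/696 = 531423 - 6905/696 = 369863503/696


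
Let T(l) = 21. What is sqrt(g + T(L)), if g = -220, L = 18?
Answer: I*sqrt(199) ≈ 14.107*I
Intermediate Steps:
sqrt(g + T(L)) = sqrt(-220 + 21) = sqrt(-199) = I*sqrt(199)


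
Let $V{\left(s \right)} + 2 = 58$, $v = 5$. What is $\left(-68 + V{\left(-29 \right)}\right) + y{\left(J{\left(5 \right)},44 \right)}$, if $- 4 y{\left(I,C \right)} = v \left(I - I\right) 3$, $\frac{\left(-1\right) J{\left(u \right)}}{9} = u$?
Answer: $-12$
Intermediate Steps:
$J{\left(u \right)} = - 9 u$
$V{\left(s \right)} = 56$ ($V{\left(s \right)} = -2 + 58 = 56$)
$y{\left(I,C \right)} = 0$ ($y{\left(I,C \right)} = - \frac{5 \left(I - I\right) 3}{4} = - \frac{5 \cdot 0 \cdot 3}{4} = - \frac{0 \cdot 3}{4} = \left(- \frac{1}{4}\right) 0 = 0$)
$\left(-68 + V{\left(-29 \right)}\right) + y{\left(J{\left(5 \right)},44 \right)} = \left(-68 + 56\right) + 0 = -12 + 0 = -12$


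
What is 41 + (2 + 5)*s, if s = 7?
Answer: 90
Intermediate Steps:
41 + (2 + 5)*s = 41 + (2 + 5)*7 = 41 + 7*7 = 41 + 49 = 90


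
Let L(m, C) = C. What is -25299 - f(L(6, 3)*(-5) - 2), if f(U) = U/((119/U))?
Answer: -177110/7 ≈ -25301.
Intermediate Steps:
f(U) = U²/119 (f(U) = U*(U/119) = U²/119)
-25299 - f(L(6, 3)*(-5) - 2) = -25299 - (3*(-5) - 2)²/119 = -25299 - (-15 - 2)²/119 = -25299 - (-17)²/119 = -25299 - 289/119 = -25299 - 1*17/7 = -25299 - 17/7 = -177110/7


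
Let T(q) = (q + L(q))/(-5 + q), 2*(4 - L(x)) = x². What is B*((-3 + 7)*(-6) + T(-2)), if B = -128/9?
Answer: 1024/3 ≈ 341.33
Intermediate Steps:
L(x) = 4 - x²/2
T(q) = (4 + q - q²/2)/(-5 + q) (T(q) = (q + (4 - q²/2))/(-5 + q) = (4 + q - q²/2)/(-5 + q))
B = -128/9 (B = -128*⅑ = -128/9 ≈ -14.222)
B*((-3 + 7)*(-6) + T(-2)) = -128*((-3 + 7)*(-6) + (4 - 2 - ½*(-2)²)/(-5 - 2))/9 = -128*(4*(-6) + (4 - 2 - ½*4)/(-7))/9 = -128*(-24 - (4 - 2 - 2)/7)/9 = -128*(-24 - ⅐*0)/9 = -128*(-24 + 0)/9 = -128/9*(-24) = 1024/3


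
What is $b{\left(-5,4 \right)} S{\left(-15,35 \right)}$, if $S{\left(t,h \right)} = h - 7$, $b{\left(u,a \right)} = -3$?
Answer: $-84$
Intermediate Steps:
$S{\left(t,h \right)} = -7 + h$
$b{\left(-5,4 \right)} S{\left(-15,35 \right)} = - 3 \left(-7 + 35\right) = \left(-3\right) 28 = -84$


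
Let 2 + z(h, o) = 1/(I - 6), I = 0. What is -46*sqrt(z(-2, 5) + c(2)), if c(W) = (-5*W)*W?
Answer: -23*I*sqrt(798)/3 ≈ -216.57*I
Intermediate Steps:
z(h, o) = -13/6 (z(h, o) = -2 + 1/(0 - 6) = -2 + 1/(-6) = -2 - 1/6 = -13/6)
c(W) = -5*W**2
-46*sqrt(z(-2, 5) + c(2)) = -46*sqrt(-13/6 - 5*2**2) = -46*sqrt(-13/6 - 5*4) = -46*sqrt(-13/6 - 20) = -23*I*sqrt(798)/3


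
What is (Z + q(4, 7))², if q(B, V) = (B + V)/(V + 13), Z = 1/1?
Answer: 961/400 ≈ 2.4025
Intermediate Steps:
Z = 1
q(B, V) = (B + V)/(13 + V)
(Z + q(4, 7))² = (1 + (4 + 7)/(13 + 7))² = (1 + 11/20)² = (31/20)² = 961/400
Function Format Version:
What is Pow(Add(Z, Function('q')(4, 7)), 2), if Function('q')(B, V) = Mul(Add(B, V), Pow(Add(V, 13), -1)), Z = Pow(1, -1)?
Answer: Rational(961, 400) ≈ 2.4025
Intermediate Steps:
Z = 1
Function('q')(B, V) = Mul(Pow(Add(13, V), -1), Add(B, V)) (Function('q')(B, V) = Mul(Add(B, V), Pow(Add(13, V), -1)) = Mul(Pow(Add(13, V), -1), Add(B, V)))
Pow(Add(Z, Function('q')(4, 7)), 2) = Pow(Add(1, Mul(Pow(Add(13, 7), -1), Add(4, 7))), 2) = Pow(Add(1, Mul(Pow(20, -1), 11)), 2) = Pow(Add(1, Mul(Rational(1, 20), 11)), 2) = Pow(Add(1, Rational(11, 20)), 2) = Pow(Rational(31, 20), 2) = Rational(961, 400)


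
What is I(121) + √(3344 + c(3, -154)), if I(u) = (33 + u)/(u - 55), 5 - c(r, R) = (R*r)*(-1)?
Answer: 7/3 + √2887 ≈ 56.064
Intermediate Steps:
c(r, R) = 5 + R*r (c(r, R) = 5 - R*r*(-1) = 5 - (-1)*R*r = 5 + R*r)
I(u) = (33 + u)/(-55 + u)
I(121) + √(3344 + c(3, -154)) = (33 + 121)/(-55 + 121) + √(3344 + (5 - 154*3)) = 154/66 + √(3344 + (5 - 462)) = (1/66)*154 + √(3344 - 457) = 7/3 + √2887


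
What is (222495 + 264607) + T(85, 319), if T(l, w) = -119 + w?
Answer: 487302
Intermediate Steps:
(222495 + 264607) + T(85, 319) = (222495 + 264607) + (-119 + 319) = 487102 + 200 = 487302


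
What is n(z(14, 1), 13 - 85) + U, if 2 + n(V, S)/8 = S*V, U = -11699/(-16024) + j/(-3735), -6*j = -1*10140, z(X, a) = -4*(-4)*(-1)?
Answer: 110126660641/11969928 ≈ 9200.3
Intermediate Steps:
z(X, a) = -16 (z(X, a) = 16*(-1) = -16)
j = 1690 (j = -(-1)*10140/6 = -1/6*(-10140) = 1690)
U = 3323041/11969928 (U = -11699/(-16024) + 1690/(-3735) = -11699*(-1/16024) + 1690*(-1/3735) = 11699/16024 - 338/747 = 3323041/11969928 ≈ 0.27762)
n(V, S) = -16 + 8*S*V (n(V, S) = -16 + 8*(S*V) = -16 + 8*S*V)
n(z(14, 1), 13 - 85) + U = (-16 + 8*(13 - 85)*(-16)) + 3323041/11969928 = (-16 + 8*(-72)*(-16)) + 3323041/11969928 = (-16 + 9216) + 3323041/11969928 = 9200 + 3323041/11969928 = 110126660641/11969928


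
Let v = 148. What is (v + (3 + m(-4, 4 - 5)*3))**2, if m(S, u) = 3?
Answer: 25600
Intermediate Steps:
(v + (3 + m(-4, 4 - 5)*3))**2 = (148 + (3 + 3*3))**2 = (148 + (3 + 9))**2 = (148 + 12)**2 = 160**2 = 25600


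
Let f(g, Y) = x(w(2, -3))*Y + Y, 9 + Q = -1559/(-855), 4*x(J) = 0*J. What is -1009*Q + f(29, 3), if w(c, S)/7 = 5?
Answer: 6193789/855 ≈ 7244.2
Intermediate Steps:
w(c, S) = 35 (w(c, S) = 7*5 = 35)
x(J) = 0 (x(J) = (0*J)/4 = (¼)*0 = 0)
Q = -6136/855 (Q = -9 - 1559/(-855) = -9 - 1559*(-1/855) = -9 + 1559/855 = -6136/855 ≈ -7.1766)
f(g, Y) = Y (f(g, Y) = 0*Y + Y = 0 + Y = Y)
-1009*Q + f(29, 3) = -1009*(-6136/855) + 3 = 6191224/855 + 3 = 6193789/855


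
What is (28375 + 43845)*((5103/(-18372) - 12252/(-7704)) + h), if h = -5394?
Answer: -191400450067225/491451 ≈ -3.8946e+8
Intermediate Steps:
(28375 + 43845)*((5103/(-18372) - 12252/(-7704)) + h) = (28375 + 43845)*((5103/(-18372) - 12252/(-7704)) - 5394) = 72220*((5103*(-1/18372) - 12252*(-1/7704)) - 5394) = 72220*((-1701/6124 + 1021/642) - 5394) = 72220*(2580281/1965804 - 5394) = 72220*(-10600966495/1965804) = -191400450067225/491451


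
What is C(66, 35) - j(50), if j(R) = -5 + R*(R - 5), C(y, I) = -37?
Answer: -2282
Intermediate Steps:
j(R) = -5 + R*(-5 + R)
C(66, 35) - j(50) = -37 - (-5 + 50² - 5*50) = -37 - (-5 + 2500 - 250) = -37 - 1*2245 = -37 - 2245 = -2282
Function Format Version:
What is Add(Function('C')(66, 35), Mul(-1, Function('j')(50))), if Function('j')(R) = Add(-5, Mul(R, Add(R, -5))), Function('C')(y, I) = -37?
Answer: -2282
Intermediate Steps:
Function('j')(R) = Add(-5, Mul(R, Add(-5, R)))
Add(Function('C')(66, 35), Mul(-1, Function('j')(50))) = Add(-37, Mul(-1, Add(-5, Pow(50, 2), Mul(-5, 50)))) = Add(-37, Mul(-1, Add(-5, 2500, -250))) = Add(-37, Mul(-1, 2245)) = Add(-37, -2245) = -2282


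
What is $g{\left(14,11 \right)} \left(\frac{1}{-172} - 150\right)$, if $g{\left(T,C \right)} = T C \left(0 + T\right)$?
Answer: $- \frac{13906739}{43} \approx -3.2341 \cdot 10^{5}$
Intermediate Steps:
$g{\left(T,C \right)} = C T^{2}$ ($g{\left(T,C \right)} = C T T = C T^{2}$)
$g{\left(14,11 \right)} \left(\frac{1}{-172} - 150\right) = 11 \cdot 14^{2} \left(\frac{1}{-172} - 150\right) = 11 \cdot 196 \left(- \frac{1}{172} - 150\right) = 2156 \left(- \frac{25801}{172}\right) = - \frac{13906739}{43}$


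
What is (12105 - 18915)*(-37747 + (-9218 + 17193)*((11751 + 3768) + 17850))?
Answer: -1812004990680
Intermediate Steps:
(12105 - 18915)*(-37747 + (-9218 + 17193)*((11751 + 3768) + 17850)) = -6810*(-37747 + 7975*(15519 + 17850)) = -6810*(-37747 + 7975*33369) = -6810*(-37747 + 266117775) = -6810*266080028 = -1812004990680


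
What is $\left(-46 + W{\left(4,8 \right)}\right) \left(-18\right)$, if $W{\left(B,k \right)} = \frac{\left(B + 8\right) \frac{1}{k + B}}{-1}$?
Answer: $846$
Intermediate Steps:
$W{\left(B,k \right)} = - \frac{8 + B}{B + k}$ ($W{\left(B,k \right)} = \frac{8 + B}{B + k} \left(-1\right) = - \frac{8 + B}{B + k}$)
$\left(-46 + W{\left(4,8 \right)}\right) \left(-18\right) = \left(-46 + \frac{-8 - 4}{4 + 8}\right) \left(-18\right) = \left(-46 + \frac{-8 - 4}{12}\right) \left(-18\right) = \left(-46 + \frac{1}{12} \left(-12\right)\right) \left(-18\right) = \left(-46 - 1\right) \left(-18\right) = \left(-47\right) \left(-18\right) = 846$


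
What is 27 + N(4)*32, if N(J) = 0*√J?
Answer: 27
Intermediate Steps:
N(J) = 0
27 + N(4)*32 = 27 + 0*32 = 27 + 0 = 27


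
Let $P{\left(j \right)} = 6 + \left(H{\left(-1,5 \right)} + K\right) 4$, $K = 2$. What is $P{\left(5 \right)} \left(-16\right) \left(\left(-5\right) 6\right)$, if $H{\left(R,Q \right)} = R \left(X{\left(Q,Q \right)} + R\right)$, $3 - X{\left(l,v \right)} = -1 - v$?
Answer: $-8640$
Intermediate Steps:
$X{\left(l,v \right)} = 4 + v$ ($X{\left(l,v \right)} = 3 - \left(-1 - v\right) = 3 + \left(1 + v\right) = 4 + v$)
$H{\left(R,Q \right)} = R \left(4 + Q + R\right)$ ($H{\left(R,Q \right)} = R \left(\left(4 + Q\right) + R\right) = R \left(4 + Q + R\right)$)
$P{\left(j \right)} = -18$ ($P{\left(j \right)} = 6 + \left(- (4 + 5 - 1) + 2\right) 4 = 6 + \left(\left(-1\right) 8 + 2\right) 4 = 6 + \left(-8 + 2\right) 4 = 6 - 24 = -18$)
$P{\left(5 \right)} \left(-16\right) \left(\left(-5\right) 6\right) = \left(-18\right) \left(-16\right) \left(\left(-5\right) 6\right) = 288 \left(-30\right) = -8640$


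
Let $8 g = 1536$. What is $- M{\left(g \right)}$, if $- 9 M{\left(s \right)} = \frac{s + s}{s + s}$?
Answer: $\frac{1}{9} \approx 0.11111$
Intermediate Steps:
$g = 192$ ($g = \frac{1}{8} \cdot 1536 = 192$)
$M{\left(s \right)} = - \frac{1}{9}$ ($M{\left(s \right)} = - \frac{\left(s + s\right) \frac{1}{s + s}}{9} = - \frac{2 s \frac{1}{2 s}}{9} = \left(- \frac{1}{9}\right) 1 = - \frac{1}{9}$)
$- M{\left(g \right)} = \left(-1\right) \left(- \frac{1}{9}\right) = \frac{1}{9}$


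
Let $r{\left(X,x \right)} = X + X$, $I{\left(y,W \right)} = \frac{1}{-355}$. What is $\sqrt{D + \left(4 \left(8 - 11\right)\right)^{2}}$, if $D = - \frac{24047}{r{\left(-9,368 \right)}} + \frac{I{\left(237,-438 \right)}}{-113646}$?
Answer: $\frac{\sqrt{602213429917357570}}{20172165} \approx 38.47$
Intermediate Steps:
$I{\left(y,W \right)} = - \frac{1}{355}$
$r{\left(X,x \right)} = 2 X$
$D = \frac{80846675294}{60516495}$ ($D = - \frac{24047}{2 \left(-9\right)} - \frac{1}{355 \left(-113646\right)} = - \frac{24047}{-18} - - \frac{1}{40344330} = \left(-24047\right) \left(- \frac{1}{18}\right) + \frac{1}{40344330} = \frac{24047}{18} + \frac{1}{40344330} = \frac{80846675294}{60516495} \approx 1335.9$)
$\sqrt{D + \left(4 \left(8 - 11\right)\right)^{2}} = \sqrt{\frac{80846675294}{60516495} + \left(4 \left(8 - 11\right)\right)^{2}} = \sqrt{\frac{80846675294}{60516495} + \left(4 \left(-3\right)\right)^{2}} = \sqrt{\frac{80846675294}{60516495} + \left(-12\right)^{2}} = \sqrt{\frac{80846675294}{60516495} + 144} = \sqrt{\frac{89561050574}{60516495}} = \frac{\sqrt{602213429917357570}}{20172165}$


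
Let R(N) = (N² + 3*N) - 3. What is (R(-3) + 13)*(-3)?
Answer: -30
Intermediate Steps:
R(N) = -3 + N² + 3*N
(R(-3) + 13)*(-3) = ((-3 + (-3)² + 3*(-3)) + 13)*(-3) = ((-3 + 9 - 9) + 13)*(-3) = (-3 + 13)*(-3) = 10*(-3) = -30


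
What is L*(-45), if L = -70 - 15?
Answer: 3825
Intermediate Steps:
L = -85
L*(-45) = -85*(-45) = 3825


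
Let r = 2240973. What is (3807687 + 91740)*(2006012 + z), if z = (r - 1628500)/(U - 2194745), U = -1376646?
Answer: 27936479985119904513/3571391 ≈ 7.8223e+12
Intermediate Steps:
z = -612473/3571391 (z = (2240973 - 1628500)/(-1376646 - 2194745) = 612473/(-3571391) = 612473*(-1/3571391) = -612473/3571391 ≈ -0.17149)
(3807687 + 91740)*(2006012 + z) = (3807687 + 91740)*(2006012 - 612473/3571391) = 3899427*(7164252590219/3571391) = 27936479985119904513/3571391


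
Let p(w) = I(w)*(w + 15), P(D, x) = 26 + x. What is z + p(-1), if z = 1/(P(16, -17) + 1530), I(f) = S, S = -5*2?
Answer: -215459/1539 ≈ -140.00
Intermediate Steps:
S = -10
I(f) = -10
p(w) = -150 - 10*w (p(w) = -10*(w + 15) = -10*(15 + w) = -150 - 10*w)
z = 1/1539 (z = 1/((26 - 17) + 1530) = 1/(9 + 1530) = 1/1539 ≈ 0.00064977)
z + p(-1) = 1/1539 + (-150 - 10*(-1)) = 1/1539 + (-150 + 10) = 1/1539 - 140 = -215459/1539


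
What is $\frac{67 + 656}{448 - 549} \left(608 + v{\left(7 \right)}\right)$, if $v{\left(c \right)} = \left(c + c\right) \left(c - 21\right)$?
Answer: $- \frac{297876}{101} \approx -2949.3$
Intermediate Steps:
$v{\left(c \right)} = 2 c \left(-21 + c\right)$
$\frac{67 + 656}{448 - 549} \left(608 + v{\left(7 \right)}\right) = \frac{67 + 656}{448 - 549} \left(608 + 2 \cdot 7 \left(-21 + 7\right)\right) = \frac{723}{-101} \left(608 + 2 \cdot 7 \left(-14\right)\right) = 723 \left(- \frac{1}{101}\right) \left(608 - 196\right) = \left(- \frac{723}{101}\right) 412 = - \frac{297876}{101}$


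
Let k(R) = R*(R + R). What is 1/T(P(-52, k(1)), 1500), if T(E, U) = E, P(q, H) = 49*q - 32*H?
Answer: -1/2612 ≈ -0.00038285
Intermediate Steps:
k(R) = 2*R² (k(R) = R*(2*R) = 2*R²)
P(q, H) = -32*H + 49*q
1/T(P(-52, k(1)), 1500) = 1/(-64*1² + 49*(-52)) = 1/(-64 - 2548) = 1/(-2612) = -1/2612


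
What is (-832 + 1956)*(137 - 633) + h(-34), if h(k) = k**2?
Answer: -556348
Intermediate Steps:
(-832 + 1956)*(137 - 633) + h(-34) = (-832 + 1956)*(137 - 633) + (-34)**2 = 1124*(-496) + 1156 = -557504 + 1156 = -556348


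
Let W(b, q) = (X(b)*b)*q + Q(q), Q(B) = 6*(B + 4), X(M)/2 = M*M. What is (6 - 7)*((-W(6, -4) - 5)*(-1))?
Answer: 1723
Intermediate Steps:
X(M) = 2*M² (X(M) = 2*(M*M) = 2*M²)
Q(B) = 24 + 6*B (Q(B) = 6*(4 + B) = 24 + 6*B)
W(b, q) = 24 + 6*q + 2*q*b³ (W(b, q) = ((2*b²)*b)*q + (24 + 6*q) = (2*b³)*q + (24 + 6*q) = 2*q*b³ + (24 + 6*q) = 24 + 6*q + 2*q*b³)
(6 - 7)*((-W(6, -4) - 5)*(-1)) = (6 - 7)*((-(24 + 6*(-4) + 2*(-4)*6³) - 5)*(-1)) = -(-(24 - 24 + 2*(-4)*216) - 5)*(-1) = -(-(24 - 24 - 1728) - 5)*(-1) = -(-1*(-1728) - 5)*(-1) = -(1728 - 5)*(-1) = -1723*(-1) = -1*(-1723) = 1723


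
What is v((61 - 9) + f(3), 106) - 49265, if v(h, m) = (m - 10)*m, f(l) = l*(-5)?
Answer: -39089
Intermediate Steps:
f(l) = -5*l
v(h, m) = m*(-10 + m) (v(h, m) = (-10 + m)*m = m*(-10 + m))
v((61 - 9) + f(3), 106) - 49265 = 106*(-10 + 106) - 49265 = 106*96 - 49265 = 10176 - 49265 = -39089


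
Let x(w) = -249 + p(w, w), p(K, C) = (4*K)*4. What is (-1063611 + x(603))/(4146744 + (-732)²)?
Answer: -87851/390214 ≈ -0.22514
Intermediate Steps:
p(K, C) = 16*K
x(w) = -249 + 16*w
(-1063611 + x(603))/(4146744 + (-732)²) = (-1063611 + (-249 + 16*603))/(4146744 + (-732)²) = (-1063611 + (-249 + 9648))/(4146744 + 535824) = (-1063611 + 9399)/4682568 = -1054212*1/4682568 = -87851/390214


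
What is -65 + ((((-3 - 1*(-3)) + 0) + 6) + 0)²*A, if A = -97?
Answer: -3557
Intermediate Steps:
-65 + ((((-3 - 1*(-3)) + 0) + 6) + 0)²*A = -65 + ((((-3 - 1*(-3)) + 0) + 6) + 0)²*(-97) = -65 + ((((-3 + 3) + 0) + 6) + 0)²*(-97) = -65 + (((0 + 0) + 6) + 0)²*(-97) = -65 + ((0 + 6) + 0)²*(-97) = -65 + (6 + 0)²*(-97) = -65 + 6²*(-97) = -65 + 36*(-97) = -65 - 3492 = -3557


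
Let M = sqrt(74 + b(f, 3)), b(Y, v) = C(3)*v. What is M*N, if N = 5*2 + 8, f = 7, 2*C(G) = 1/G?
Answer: 9*sqrt(298) ≈ 155.36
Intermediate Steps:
C(G) = 1/(2*G)
b(Y, v) = v/6 (b(Y, v) = ((1/2)/3)*v = ((1/2)*(1/3))*v = v/6)
N = 18 (N = 10 + 8 = 18)
M = sqrt(298)/2 (M = sqrt(74 + (1/6)*3) = sqrt(74 + 1/2) = sqrt(149/2) = sqrt(298)/2 ≈ 8.6313)
M*N = (sqrt(298)/2)*18 = 9*sqrt(298)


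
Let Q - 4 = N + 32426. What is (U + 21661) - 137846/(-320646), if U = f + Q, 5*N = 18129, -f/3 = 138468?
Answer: -286727080213/801615 ≈ -3.5769e+5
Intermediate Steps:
f = -415404 (f = -3*138468 = -415404)
N = 18129/5 (N = (⅕)*18129 = 18129/5 ≈ 3625.8)
Q = 180279/5 (Q = 4 + (18129/5 + 32426) = 4 + 180259/5 = 180279/5 ≈ 36056.)
U = -1896741/5 (U = -415404 + 180279/5 = -1896741/5 ≈ -3.7935e+5)
(U + 21661) - 137846/(-320646) = (-1896741/5 + 21661) - 137846/(-320646) = -1788436/5 - 137846*(-1/320646) = -1788436/5 + 68923/160323 = -286727080213/801615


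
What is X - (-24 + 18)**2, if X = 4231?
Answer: 4195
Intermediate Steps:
X - (-24 + 18)**2 = 4231 - (-24 + 18)**2 = 4231 - 1*(-6)**2 = 4231 - 1*36 = 4231 - 36 = 4195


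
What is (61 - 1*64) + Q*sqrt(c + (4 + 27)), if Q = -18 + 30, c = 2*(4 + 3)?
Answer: -3 + 36*sqrt(5) ≈ 77.498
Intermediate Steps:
c = 14 (c = 2*7 = 14)
Q = 12
(61 - 1*64) + Q*sqrt(c + (4 + 27)) = (61 - 1*64) + 12*sqrt(14 + (4 + 27)) = (61 - 64) + 12*sqrt(14 + 31) = -3 + 12*sqrt(45) = -3 + 12*(3*sqrt(5)) = -3 + 36*sqrt(5)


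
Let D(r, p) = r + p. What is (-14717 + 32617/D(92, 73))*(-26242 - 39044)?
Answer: 52134962256/55 ≈ 9.4791e+8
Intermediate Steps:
D(r, p) = p + r
(-14717 + 32617/D(92, 73))*(-26242 - 39044) = (-14717 + 32617/(73 + 92))*(-26242 - 39044) = (-14717 + 32617/165)*(-65286) = -2395688/165*(-65286) = 52134962256/55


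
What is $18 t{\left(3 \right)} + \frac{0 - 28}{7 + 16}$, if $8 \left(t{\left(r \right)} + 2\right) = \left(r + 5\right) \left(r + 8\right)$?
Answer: $\frac{3698}{23} \approx 160.78$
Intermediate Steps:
$t{\left(r \right)} = -2 + \frac{\left(5 + r\right) \left(8 + r\right)}{8}$ ($t{\left(r \right)} = -2 + \frac{\left(r + 5\right) \left(r + 8\right)}{8} = -2 + \frac{\left(5 + r\right) \left(8 + r\right)}{8}$)
$18 t{\left(3 \right)} + \frac{0 - 28}{7 + 16} = 18 \left(3 + \frac{3^{2}}{8} + \frac{13}{8} \cdot 3\right) + \frac{0 - 28}{7 + 16} = 18 \left(3 + \frac{1}{8} \cdot 9 + \frac{39}{8}\right) - \frac{28}{23} = 18 \left(3 + \frac{9}{8} + \frac{39}{8}\right) - \frac{28}{23} = 18 \cdot 9 - \frac{28}{23} = 162 - \frac{28}{23} = \frac{3698}{23}$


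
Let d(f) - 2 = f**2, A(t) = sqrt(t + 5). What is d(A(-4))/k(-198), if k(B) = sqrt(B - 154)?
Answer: -3*I*sqrt(22)/88 ≈ -0.1599*I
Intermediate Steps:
A(t) = sqrt(5 + t)
k(B) = sqrt(-154 + B)
d(f) = 2 + f**2
d(A(-4))/k(-198) = (2 + (sqrt(5 - 4))**2)/(sqrt(-154 - 198)) = (2 + (sqrt(1))**2)/(sqrt(-352)) = (2 + 1**2)/((4*I*sqrt(22))) = (2 + 1)*(-I*sqrt(22)/88) = 3*(-I*sqrt(22)/88) = -3*I*sqrt(22)/88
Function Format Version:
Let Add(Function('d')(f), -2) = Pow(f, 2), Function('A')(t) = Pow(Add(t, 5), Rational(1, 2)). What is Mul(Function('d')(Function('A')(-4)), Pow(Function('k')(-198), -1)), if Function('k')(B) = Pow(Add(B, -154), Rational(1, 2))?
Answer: Mul(Rational(-3, 88), I, Pow(22, Rational(1, 2))) ≈ Mul(-0.15990, I)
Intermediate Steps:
Function('A')(t) = Pow(Add(5, t), Rational(1, 2))
Function('k')(B) = Pow(Add(-154, B), Rational(1, 2))
Function('d')(f) = Add(2, Pow(f, 2))
Mul(Function('d')(Function('A')(-4)), Pow(Function('k')(-198), -1)) = Mul(Add(2, Pow(Pow(Add(5, -4), Rational(1, 2)), 2)), Pow(Pow(Add(-154, -198), Rational(1, 2)), -1)) = Mul(Add(2, Pow(Pow(1, Rational(1, 2)), 2)), Pow(Pow(-352, Rational(1, 2)), -1)) = Mul(Add(2, Pow(1, 2)), Pow(Mul(4, I, Pow(22, Rational(1, 2))), -1)) = Mul(Add(2, 1), Mul(Rational(-1, 88), I, Pow(22, Rational(1, 2)))) = Mul(3, Mul(Rational(-1, 88), I, Pow(22, Rational(1, 2)))) = Mul(Rational(-3, 88), I, Pow(22, Rational(1, 2)))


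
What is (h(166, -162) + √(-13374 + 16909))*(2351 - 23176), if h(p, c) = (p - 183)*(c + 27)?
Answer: -47793375 - 20825*√3535 ≈ -4.9032e+7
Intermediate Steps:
h(p, c) = (-183 + p)*(27 + c)
(h(166, -162) + √(-13374 + 16909))*(2351 - 23176) = ((-4941 - 183*(-162) + 27*166 - 162*166) + √(-13374 + 16909))*(2351 - 23176) = ((-4941 + 29646 + 4482 - 26892) + √3535)*(-20825) = (2295 + √3535)*(-20825) = -47793375 - 20825*√3535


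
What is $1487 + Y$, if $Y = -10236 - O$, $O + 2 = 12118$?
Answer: $-20865$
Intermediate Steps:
$O = 12116$ ($O = -2 + 12118 = 12116$)
$Y = -22352$ ($Y = -10236 - 12116 = -22352$)
$1487 + Y = 1487 - 22352 = -20865$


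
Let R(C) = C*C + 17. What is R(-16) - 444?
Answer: -171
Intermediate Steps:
R(C) = 17 + C**2 (R(C) = C**2 + 17 = 17 + C**2)
R(-16) - 444 = (17 + (-16)**2) - 444 = (17 + 256) - 444 = 273 - 444 = -171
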